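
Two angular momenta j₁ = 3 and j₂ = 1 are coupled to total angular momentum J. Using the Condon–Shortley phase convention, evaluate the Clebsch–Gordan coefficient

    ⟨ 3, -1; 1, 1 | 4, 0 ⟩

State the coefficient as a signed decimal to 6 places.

triangle: 0!·6!·2!/9! = 1440/362880
(j±m)!: 2!·4!·2!·0!·4!·4! = 55296
prefactor² = (2J+1)·Δ·N² = 13824/7
  k=0: +1/(0!·0!·4!·2!·2!·0!) = 1/96
Σ = 1/96  ⇒  CG² = 13824/7·1/96² = 3/14
CG = +√(3/14) = +0.462910

+√(3/14) = +0.462910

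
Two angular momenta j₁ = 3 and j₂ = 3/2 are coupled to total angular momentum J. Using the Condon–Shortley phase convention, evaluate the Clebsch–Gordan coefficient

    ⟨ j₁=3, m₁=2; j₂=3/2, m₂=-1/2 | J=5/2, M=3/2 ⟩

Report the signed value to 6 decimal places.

triangle: 2!×4!×1!/8! = 48/40320
(j±m)!: 5!×1!×1!×2!×4!×1! = 5760
prefactor² = (2J+1)×Δ×N² = 288/7
  k=0: +1/(0!×2!×1!×1!×3!×0!) = 1/12
  k=1: −1/(1!×1!×0!×0!×4!×1!) = -1/24
Σ = 1/24  ⇒  CG² = 288/7×1/24² = 1/14
CG = +√(1/14) = +0.267261

+√(1/14) ≈ +0.267261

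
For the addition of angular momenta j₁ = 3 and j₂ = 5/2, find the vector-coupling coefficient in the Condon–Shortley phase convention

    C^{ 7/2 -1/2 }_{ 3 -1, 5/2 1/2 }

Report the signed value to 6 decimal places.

-0.125988  (= −√(1/63))

√[8·2!4!3!/10! · 2!4!3!2!3!4!] = √(9216/175)
  +(−1)^0/∏(0,2,4,3,0,0)! = 1/288  (running 1/288)
  +(−1)^1/∏(1,1,3,2,1,1)! = -1/12  (running -23/288)
  +(−1)^2/∏(2,0,2,1,2,2)! = 1/16  (running -5/288)
⟨..|..⟩ = √(9216/175)·(-5/288) = -0.125988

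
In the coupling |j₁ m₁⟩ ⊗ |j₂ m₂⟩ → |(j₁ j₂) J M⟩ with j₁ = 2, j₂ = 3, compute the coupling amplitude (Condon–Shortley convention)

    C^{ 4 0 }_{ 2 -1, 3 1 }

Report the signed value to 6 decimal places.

√[9·1!3!5!/10! · 1!3!4!2!4!4!] = √(10368/35)
  +(−1)^0/∏(0,1,3,4,0,1)! = 1/144  (running 1/144)
  +(−1)^1/∏(1,0,2,3,1,2)! = -1/24  (running -5/144)
⟨..|..⟩ = √(10368/35)·(-5/144) = -0.597614

-0.597614  (= −√(5/14))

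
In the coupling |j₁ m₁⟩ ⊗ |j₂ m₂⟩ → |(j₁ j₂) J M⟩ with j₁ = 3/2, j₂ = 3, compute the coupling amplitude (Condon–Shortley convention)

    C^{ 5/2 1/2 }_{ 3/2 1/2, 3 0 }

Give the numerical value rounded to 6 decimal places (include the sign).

√[6·2!1!4!/8! · 2!1!3!3!3!2!] = √(216/35)
  +(−1)^0/∏(0,2,1,3,0,1)! = 1/12  (running 1/12)
  +(−1)^1/∏(1,1,0,2,1,2)! = -1/4  (running -1/6)
⟨..|..⟩ = √(216/35)·(-1/6) = -0.414039

−√(6/35) = -0.414039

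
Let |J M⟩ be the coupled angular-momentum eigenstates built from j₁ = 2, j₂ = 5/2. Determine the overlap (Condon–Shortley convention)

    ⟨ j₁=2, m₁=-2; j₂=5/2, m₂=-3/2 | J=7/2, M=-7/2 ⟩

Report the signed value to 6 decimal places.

−√(4/9) ≈ -0.666667

triangle: 1!·3!·4!/9! = 144/362880
(j±m)!: 0!·4!·1!·4!·0!·7! = 2903040
prefactor² = (2J+1)·Δ·N² = 9216
  k=1: −1/(1!·0!·3!·0!·0!·4!) = -1/144
Σ = -1/144  ⇒  CG² = 9216·(-1/144)² = 4/9
CG = −√(4/9) = -0.666667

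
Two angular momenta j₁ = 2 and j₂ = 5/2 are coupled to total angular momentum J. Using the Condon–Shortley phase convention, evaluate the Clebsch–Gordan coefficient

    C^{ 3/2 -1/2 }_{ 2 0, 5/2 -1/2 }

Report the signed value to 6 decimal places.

-0.239046  (= −√(2/35))

triangle: 3!·1!·2!/7! = 12/5040
(j±m)!: 2!·2!·2!·3!·1!·2! = 96
prefactor² = (2J+1)·Δ·N² = 32/35
  k=1: −1/(1!·2!·1!·1!·0!·1!) = -1/2
  k=2: +1/(2!·1!·0!·0!·1!·2!) = 1/4
Σ = -1/4  ⇒  CG² = 32/35·(-1/4)² = 2/35
CG = −√(2/35) = -0.239046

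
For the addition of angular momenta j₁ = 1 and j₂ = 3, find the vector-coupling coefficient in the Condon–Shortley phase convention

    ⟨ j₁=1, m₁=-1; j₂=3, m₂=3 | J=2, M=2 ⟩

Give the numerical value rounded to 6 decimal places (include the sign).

j₁+j₂−J=2  J+j₁−j₂=0  J−j₁+j₂=4  j₁+j₂+J+1=7
(j₁±m₁, j₂±m₂, J±M) = (0,2,6,0,4,0)
P² = 11520/7
sum k=2..2:
  [2] +1/48 = 1/48
S = 1/48
C² = P²·S² = 5/7 ; C = +0.845154

+0.845154  (= +√(5/7))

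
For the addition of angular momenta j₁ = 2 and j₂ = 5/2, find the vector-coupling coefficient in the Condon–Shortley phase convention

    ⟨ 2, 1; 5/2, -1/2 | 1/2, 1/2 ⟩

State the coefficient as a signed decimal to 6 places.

√[2·4!0!1!/6! · 3!1!2!3!1!0!] = √(24/5)
  +(−1)^1/∏(1,3,0,1,0,0)! = -1/6  (running -1/6)
⟨..|..⟩ = √(24/5)·(-1/6) = -0.365148

-0.365148  (= −√(2/15))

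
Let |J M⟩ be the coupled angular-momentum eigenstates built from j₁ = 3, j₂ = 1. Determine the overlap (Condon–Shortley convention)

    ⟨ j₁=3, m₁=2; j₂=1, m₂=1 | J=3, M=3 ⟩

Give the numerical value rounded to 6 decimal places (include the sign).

-0.500000  (= −√(1/4))

j₁+j₂−J=1  J+j₁−j₂=5  J−j₁+j₂=1  j₁+j₂+J+1=8
(j₁±m₁, j₂±m₂, J±M) = (5,1,2,0,6,0)
P² = 3600
sum k=1..1:
  [1] −1/120 = -1/120
S = -1/120
C² = P²·S² = 1/4 ; C = -0.500000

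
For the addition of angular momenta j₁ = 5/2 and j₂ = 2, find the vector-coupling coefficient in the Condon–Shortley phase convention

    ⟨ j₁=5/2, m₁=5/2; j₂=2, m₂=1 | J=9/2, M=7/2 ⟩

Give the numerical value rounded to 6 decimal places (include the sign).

j₁+j₂−J=0  J+j₁−j₂=5  J−j₁+j₂=4  j₁+j₂+J+1=10
(j₁±m₁, j₂±m₂, J±M) = (5,0,3,1,8,1)
P² = 230400
sum k=0..0:
  [0] +1/720 = 1/720
S = 1/720
C² = P²·S² = 4/9 ; C = +0.666667

+√(4/9) ≈ +0.666667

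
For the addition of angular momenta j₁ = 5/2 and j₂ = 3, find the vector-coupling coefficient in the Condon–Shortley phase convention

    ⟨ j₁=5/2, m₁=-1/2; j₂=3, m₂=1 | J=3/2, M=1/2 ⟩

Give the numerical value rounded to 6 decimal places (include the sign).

−√(1/105) = -0.097590

j₁+j₂−J=4  J+j₁−j₂=1  J−j₁+j₂=2  j₁+j₂+J+1=8
(j₁±m₁, j₂±m₂, J±M) = (2,3,4,2,2,1)
P² = 192/35
sum k=2..3:
  [2] +1/8 = 1/8
  [3] −1/6 = -1/6
S = -1/24
C² = P²·S² = 1/105 ; C = -0.097590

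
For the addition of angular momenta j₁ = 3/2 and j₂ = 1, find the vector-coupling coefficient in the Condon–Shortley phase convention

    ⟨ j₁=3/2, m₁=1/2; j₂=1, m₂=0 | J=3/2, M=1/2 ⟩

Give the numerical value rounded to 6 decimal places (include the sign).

√[4·1!2!1!/5! · 2!1!1!1!2!1!] = √(4/15)
  +(−1)^0/∏(0,1,1,1,1,0)! = 1  (running 1)
  +(−1)^1/∏(1,0,0,0,2,1)! = -1/2  (running 1/2)
⟨..|..⟩ = √(4/15)·(1/2) = +0.258199

+0.258199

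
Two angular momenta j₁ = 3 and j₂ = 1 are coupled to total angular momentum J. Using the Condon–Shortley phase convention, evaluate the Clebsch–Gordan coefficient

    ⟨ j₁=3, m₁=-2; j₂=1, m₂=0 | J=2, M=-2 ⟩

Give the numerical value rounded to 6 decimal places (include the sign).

triangle: 2!·4!·0!/7! = 48/5040
(j±m)!: 1!·5!·1!·1!·0!·4! = 2880
prefactor² = (2J+1)·Δ·N² = 960/7
  k=1: −1/(1!·1!·4!·0!·0!·0!) = -1/24
Σ = -1/24  ⇒  CG² = 960/7·(-1/24)² = 5/21
CG = −√(5/21) = -0.487950

−√(5/21) ≈ -0.487950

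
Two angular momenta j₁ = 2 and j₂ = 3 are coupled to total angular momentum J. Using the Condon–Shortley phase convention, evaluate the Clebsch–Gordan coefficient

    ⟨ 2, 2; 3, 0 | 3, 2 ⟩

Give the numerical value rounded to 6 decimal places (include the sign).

j₁+j₂−J=2  J+j₁−j₂=2  J−j₁+j₂=4  j₁+j₂+J+1=9
(j₁±m₁, j₂±m₂, J±M) = (4,0,3,3,5,1)
P² = 192
sum k=0..0:
  [0] +1/24 = 1/24
S = 1/24
C² = P²·S² = 1/3 ; C = +0.577350

+√(1/3) ≈ +0.577350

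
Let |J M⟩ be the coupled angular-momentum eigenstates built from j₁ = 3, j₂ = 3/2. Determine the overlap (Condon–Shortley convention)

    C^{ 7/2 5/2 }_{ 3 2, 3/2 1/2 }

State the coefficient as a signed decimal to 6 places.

√[8·1!5!2!/9! · 5!1!2!1!6!1!] = √(6400/7)
  +(−1)^0/∏(0,1,1,2,4,0)! = 1/48  (running 1/48)
  +(−1)^1/∏(1,0,0,1,5,1)! = -1/120  (running 1/80)
⟨..|..⟩ = √(6400/7)·(1/80) = +0.377964

+√(1/7) ≈ +0.377964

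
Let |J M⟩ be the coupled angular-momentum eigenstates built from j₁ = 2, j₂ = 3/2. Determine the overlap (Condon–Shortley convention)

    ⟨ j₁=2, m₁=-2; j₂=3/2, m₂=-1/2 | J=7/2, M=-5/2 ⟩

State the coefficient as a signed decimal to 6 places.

+0.654654  (= +√(3/7))

triangle: 0!×4!×3!/8! = 144/40320
(j±m)!: 0!×4!×1!×2!×1!×6! = 34560
prefactor² = (2J+1)×Δ×N² = 6912/7
  k=0: +1/(0!×0!×4!×1!×0!×2!) = 1/48
Σ = 1/48  ⇒  CG² = 6912/7×1/48² = 3/7
CG = +√(3/7) = +0.654654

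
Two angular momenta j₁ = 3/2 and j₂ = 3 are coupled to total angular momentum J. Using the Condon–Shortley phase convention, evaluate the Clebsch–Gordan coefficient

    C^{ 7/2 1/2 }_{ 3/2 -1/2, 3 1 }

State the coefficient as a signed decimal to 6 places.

j₁+j₂−J=1  J+j₁−j₂=2  J−j₁+j₂=5  j₁+j₂+J+1=9
(j₁±m₁, j₂±m₂, J±M) = (1,2,4,2,4,3)
P² = 512/7
sum k=0..1:
  [0] +1/48 = 1/48
  [1] −1/12 = -1/12
S = -1/16
C² = P²·S² = 2/7 ; C = -0.534522

-0.534522  (= −√(2/7))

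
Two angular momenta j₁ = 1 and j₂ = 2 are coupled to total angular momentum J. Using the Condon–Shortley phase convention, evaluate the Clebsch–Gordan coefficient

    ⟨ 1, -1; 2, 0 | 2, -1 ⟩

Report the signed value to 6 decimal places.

-0.707107  (= −√(1/2))

√[5·1!1!3!/6! · 0!2!2!2!1!3!] = √(2)
  +(−1)^1/∏(1,0,1,1,0,2)! = -1/2  (running -1/2)
⟨..|..⟩ = √(2)·(-1/2) = -0.707107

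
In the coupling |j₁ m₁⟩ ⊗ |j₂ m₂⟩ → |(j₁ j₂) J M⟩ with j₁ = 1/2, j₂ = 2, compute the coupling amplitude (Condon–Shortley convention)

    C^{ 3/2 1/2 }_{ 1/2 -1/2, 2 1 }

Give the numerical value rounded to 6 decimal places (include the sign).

-0.774597  (= −√(3/5))

j₁+j₂−J=1  J+j₁−j₂=0  J−j₁+j₂=3  j₁+j₂+J+1=5
(j₁±m₁, j₂±m₂, J±M) = (0,1,3,1,2,1)
P² = 12/5
sum k=1..1:
  [1] −1/2 = -1/2
S = -1/2
C² = P²·S² = 3/5 ; C = -0.774597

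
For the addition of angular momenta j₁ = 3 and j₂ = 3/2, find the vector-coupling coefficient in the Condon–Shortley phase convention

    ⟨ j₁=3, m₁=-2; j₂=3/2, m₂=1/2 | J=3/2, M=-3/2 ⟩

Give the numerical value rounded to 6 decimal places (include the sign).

triangle: 3!·3!·0!/7! = 36/5040
(j±m)!: 1!·5!·2!·1!·0!·3! = 1440
prefactor² = (2J+1)·Δ·N² = 288/7
  k=2: +1/(2!·1!·3!·0!·0!·0!) = 1/12
Σ = 1/12  ⇒  CG² = 288/7·1/12² = 2/7
CG = +√(2/7) = +0.534522

+√(2/7) = +0.534522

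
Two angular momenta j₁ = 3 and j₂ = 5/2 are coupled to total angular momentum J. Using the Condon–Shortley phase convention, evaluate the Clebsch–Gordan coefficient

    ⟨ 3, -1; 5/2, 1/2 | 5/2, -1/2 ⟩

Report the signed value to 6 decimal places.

+√(8/35) = +0.478091

√[6·3!3!2!/9! · 2!4!3!2!2!3!] = √(288/35)
  +(−1)^1/∏(1,2,3,2,0,0)! = -1/24  (running -1/24)
  +(−1)^2/∏(2,1,2,1,1,1)! = 1/4  (running 5/24)
  +(−1)^3/∏(3,0,1,0,2,2)! = -1/24  (running 1/6)
⟨..|..⟩ = √(288/35)·(1/6) = +0.478091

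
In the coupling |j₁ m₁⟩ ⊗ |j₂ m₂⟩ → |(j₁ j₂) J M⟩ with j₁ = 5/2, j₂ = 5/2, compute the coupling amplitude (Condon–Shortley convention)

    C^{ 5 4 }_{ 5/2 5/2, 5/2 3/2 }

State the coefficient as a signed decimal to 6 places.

j₁+j₂−J=0  J+j₁−j₂=5  J−j₁+j₂=5  j₁+j₂+J+1=11
(j₁±m₁, j₂±m₂, J±M) = (5,0,4,1,9,1)
P² = 4147200
sum k=0..0:
  [0] +1/2880 = 1/2880
S = 1/2880
C² = P²·S² = 1/2 ; C = +0.707107

+0.707107  (= +√(1/2))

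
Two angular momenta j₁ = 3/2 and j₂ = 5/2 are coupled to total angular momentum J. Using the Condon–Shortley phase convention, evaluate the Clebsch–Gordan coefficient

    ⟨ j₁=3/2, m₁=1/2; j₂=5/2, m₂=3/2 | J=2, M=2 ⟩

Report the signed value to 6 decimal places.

triangle: 2!·1!·3!/7! = 12/5040
(j±m)!: 2!·1!·4!·1!·4!·0! = 1152
prefactor² = (2J+1)·Δ·N² = 96/7
  k=1: −1/(1!·1!·0!·3!·1!·0!) = -1/6
Σ = -1/6  ⇒  CG² = 96/7·(-1/6)² = 8/21
CG = −√(8/21) = -0.617213

−√(8/21) ≈ -0.617213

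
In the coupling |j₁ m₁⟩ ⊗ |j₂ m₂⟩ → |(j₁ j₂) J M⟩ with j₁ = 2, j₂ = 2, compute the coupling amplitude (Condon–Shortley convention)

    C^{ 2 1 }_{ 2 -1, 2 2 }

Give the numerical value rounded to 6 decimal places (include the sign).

√[5·2!2!2!/7! · 1!3!4!0!3!1!] = √(48/7)
  +(−1)^2/∏(2,0,1,2,1,0)! = 1/4  (running 1/4)
⟨..|..⟩ = √(48/7)·(1/4) = +0.654654

+√(3/7) = +0.654654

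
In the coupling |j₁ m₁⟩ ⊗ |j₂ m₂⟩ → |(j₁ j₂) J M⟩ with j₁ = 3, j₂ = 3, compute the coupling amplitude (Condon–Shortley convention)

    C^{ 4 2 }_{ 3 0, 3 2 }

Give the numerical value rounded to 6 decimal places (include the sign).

triangle: 2!×4!×4!/11! = 1152/39916800
(j±m)!: 3!×3!×5!×1!×6!×2! = 6220800
prefactor² = (2J+1)×Δ×N² = 124416/77
  k=1: −1/(1!×1!×2!×4!×2!×0!) = -1/96
  k=2: +1/(2!×0!×1!×3!×3!×1!) = 1/72
Σ = 1/288  ⇒  CG² = 124416/77×1/288² = 3/154
CG = +√(3/154) = +0.139573

+0.139573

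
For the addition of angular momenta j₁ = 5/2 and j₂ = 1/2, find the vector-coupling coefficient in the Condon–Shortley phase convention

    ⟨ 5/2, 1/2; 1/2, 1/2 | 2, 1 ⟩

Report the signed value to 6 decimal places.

−√(1/3) ≈ -0.577350

j₁+j₂−J=1  J+j₁−j₂=4  J−j₁+j₂=0  j₁+j₂+J+1=6
(j₁±m₁, j₂±m₂, J±M) = (3,2,1,0,3,1)
P² = 12
sum k=1..1:
  [1] −1/6 = -1/6
S = -1/6
C² = P²·S² = 1/3 ; C = -0.577350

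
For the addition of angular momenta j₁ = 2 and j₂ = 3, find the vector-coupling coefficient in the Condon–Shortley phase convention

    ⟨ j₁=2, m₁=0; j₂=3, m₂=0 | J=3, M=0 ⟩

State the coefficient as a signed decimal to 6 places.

−√(4/15) = -0.516398

j₁+j₂−J=2  J+j₁−j₂=2  J−j₁+j₂=4  j₁+j₂+J+1=9
(j₁±m₁, j₂±m₂, J±M) = (2,2,3,3,3,3)
P² = 48/5
sum k=0..2:
  [0] +1/24 = 1/24
  [1] −1/4 = -1/4
  [2] +1/24 = 1/24
S = -1/6
C² = P²·S² = 4/15 ; C = -0.516398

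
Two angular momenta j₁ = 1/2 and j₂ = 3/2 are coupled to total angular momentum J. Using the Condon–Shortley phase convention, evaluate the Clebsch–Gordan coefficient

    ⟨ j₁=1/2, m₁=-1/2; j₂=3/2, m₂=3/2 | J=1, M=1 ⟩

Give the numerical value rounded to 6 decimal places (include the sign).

−√(3/4) = -0.866025

√[3·1!0!2!/4! · 0!1!3!0!2!0!] = √(3)
  +(−1)^1/∏(1,0,0,2,0,0)! = -1/2  (running -1/2)
⟨..|..⟩ = √(3)·(-1/2) = -0.866025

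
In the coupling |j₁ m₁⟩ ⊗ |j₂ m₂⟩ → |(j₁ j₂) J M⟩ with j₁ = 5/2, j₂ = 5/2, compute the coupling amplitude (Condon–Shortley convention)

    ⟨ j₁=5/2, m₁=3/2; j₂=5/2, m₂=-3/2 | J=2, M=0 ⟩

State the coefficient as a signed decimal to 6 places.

+0.109109  (= +√(1/84))

triangle: 3!·2!·2!/8! = 24/40320
(j±m)!: 4!·1!·1!·4!·2!·2! = 2304
prefactor² = (2J+1)·Δ·N² = 48/7
  k=0: +1/(0!·3!·1!·1!·1!·1!) = 1/6
  k=1: −1/(1!·2!·0!·0!·2!·2!) = -1/8
Σ = 1/24  ⇒  CG² = 48/7·1/24² = 1/84
CG = +√(1/84) = +0.109109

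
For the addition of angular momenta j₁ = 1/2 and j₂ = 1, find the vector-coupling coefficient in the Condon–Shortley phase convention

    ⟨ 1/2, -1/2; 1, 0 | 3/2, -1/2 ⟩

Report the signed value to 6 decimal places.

√[4·0!1!2!/4! · 0!1!1!1!1!2!] = √(2/3)
  +(−1)^0/∏(0,0,1,1,0,1)! = 1  (running 1)
⟨..|..⟩ = √(2/3)·(1) = +0.816497

+√(2/3) ≈ +0.816497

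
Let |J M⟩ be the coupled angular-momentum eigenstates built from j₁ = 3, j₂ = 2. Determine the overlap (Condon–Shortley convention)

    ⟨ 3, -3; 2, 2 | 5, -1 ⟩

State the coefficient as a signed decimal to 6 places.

+√(1/210) = +0.069007

triangle: 0!·6!·4!/11! = 17280/39916800
(j±m)!: 0!·6!·4!·0!·4!·6! = 298598400
prefactor² = (2J+1)·Δ·N² = 9953280/7
  k=0: +1/(0!·0!·6!·4!·0!·0!) = 1/17280
Σ = 1/17280  ⇒  CG² = 9953280/7·1/17280² = 1/210
CG = +√(1/210) = +0.069007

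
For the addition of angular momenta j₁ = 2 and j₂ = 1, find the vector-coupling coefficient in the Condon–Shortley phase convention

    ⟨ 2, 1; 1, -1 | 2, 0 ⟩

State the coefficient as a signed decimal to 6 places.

triangle: 1!×3!×1!/6! = 6/720
(j±m)!: 3!×1!×0!×2!×2!×2! = 48
prefactor² = (2J+1)×Δ×N² = 2
  k=0: +1/(0!×1!×1!×0!×2!×1!) = 1/2
Σ = 1/2  ⇒  CG² = 2×1/2² = 1/2
CG = +√(1/2) = +0.707107

+0.707107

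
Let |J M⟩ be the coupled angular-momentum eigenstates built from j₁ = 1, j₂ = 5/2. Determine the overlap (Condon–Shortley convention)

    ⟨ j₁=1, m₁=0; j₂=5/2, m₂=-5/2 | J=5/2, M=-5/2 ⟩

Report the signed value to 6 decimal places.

√[6·1!1!4!/7! · 1!1!0!5!0!5!] = √(2880/7)
  +(−1)^0/∏(0,1,1,0,0,4)! = 1/24  (running 1/24)
⟨..|..⟩ = √(2880/7)·(1/24) = +0.845154

+√(5/7) = +0.845154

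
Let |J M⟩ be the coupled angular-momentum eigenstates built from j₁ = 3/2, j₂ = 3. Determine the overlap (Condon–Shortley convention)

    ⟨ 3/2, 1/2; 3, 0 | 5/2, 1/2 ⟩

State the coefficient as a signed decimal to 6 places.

triangle: 2!×1!×4!/8! = 48/40320
(j±m)!: 2!×1!×3!×3!×3!×2! = 864
prefactor² = (2J+1)×Δ×N² = 216/35
  k=0: +1/(0!×2!×1!×3!×0!×1!) = 1/12
  k=1: −1/(1!×1!×0!×2!×1!×2!) = -1/4
Σ = -1/6  ⇒  CG² = 216/35×(-1/6)² = 6/35
CG = −√(6/35) = -0.414039

−√(6/35) ≈ -0.414039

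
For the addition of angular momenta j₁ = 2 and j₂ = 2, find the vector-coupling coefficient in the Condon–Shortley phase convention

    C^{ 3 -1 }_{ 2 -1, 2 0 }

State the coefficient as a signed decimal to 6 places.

triangle: 1!×3!×3!/8! = 36/40320
(j±m)!: 1!×3!×2!×2!×2!×4! = 1152
prefactor² = (2J+1)×Δ×N² = 36/5
  k=0: +1/(0!×1!×3!×2!×0!×1!) = 1/12
  k=1: −1/(1!×0!×2!×1!×1!×2!) = -1/4
Σ = -1/6  ⇒  CG² = 36/5×(-1/6)² = 1/5
CG = −√(1/5) = -0.447214

−√(1/5) ≈ -0.447214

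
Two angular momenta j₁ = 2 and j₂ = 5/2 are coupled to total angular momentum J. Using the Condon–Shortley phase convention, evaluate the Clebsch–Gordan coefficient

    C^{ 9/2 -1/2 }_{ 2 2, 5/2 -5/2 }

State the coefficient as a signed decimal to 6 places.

+0.089087  (= +√(1/126))

√[10·0!4!5!/10! · 4!0!0!5!4!5!] = √(460800/7)
  +(−1)^0/∏(0,0,0,0,4,5)! = 1/2880  (running 1/2880)
⟨..|..⟩ = √(460800/7)·(1/2880) = +0.089087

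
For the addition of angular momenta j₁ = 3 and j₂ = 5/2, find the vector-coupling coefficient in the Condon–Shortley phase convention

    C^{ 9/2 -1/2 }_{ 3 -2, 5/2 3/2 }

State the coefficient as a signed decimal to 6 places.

√[10·1!5!4!/11! · 1!5!4!1!4!5!] = √(460800/77)
  +(−1)^0/∏(0,1,5,4,0,0)! = 1/2880  (running 1/2880)
  +(−1)^1/∏(1,0,4,3,1,1)! = -1/144  (running -19/2880)
⟨..|..⟩ = √(460800/77)·(-19/2880) = -0.510355

-0.510355  (= −√(361/1386))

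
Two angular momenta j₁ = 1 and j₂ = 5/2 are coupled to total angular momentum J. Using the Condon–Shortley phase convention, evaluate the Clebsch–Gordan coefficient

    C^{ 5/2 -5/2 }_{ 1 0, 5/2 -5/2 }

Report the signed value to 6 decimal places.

j₁+j₂−J=1  J+j₁−j₂=1  J−j₁+j₂=4  j₁+j₂+J+1=7
(j₁±m₁, j₂±m₂, J±M) = (1,1,0,5,0,5)
P² = 2880/7
sum k=0..0:
  [0] +1/24 = 1/24
S = 1/24
C² = P²·S² = 5/7 ; C = +0.845154

+√(5/7) ≈ +0.845154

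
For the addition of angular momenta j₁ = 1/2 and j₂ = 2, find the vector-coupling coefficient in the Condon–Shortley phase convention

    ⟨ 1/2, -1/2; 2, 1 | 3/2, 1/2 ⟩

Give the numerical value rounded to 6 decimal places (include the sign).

−√(3/5) ≈ -0.774597

triangle: 1!·0!·3!/5! = 6/120
(j±m)!: 0!·1!·3!·1!·2!·1! = 12
prefactor² = (2J+1)·Δ·N² = 12/5
  k=1: −1/(1!·0!·0!·2!·0!·1!) = -1/2
Σ = -1/2  ⇒  CG² = 12/5·(-1/2)² = 3/5
CG = −√(3/5) = -0.774597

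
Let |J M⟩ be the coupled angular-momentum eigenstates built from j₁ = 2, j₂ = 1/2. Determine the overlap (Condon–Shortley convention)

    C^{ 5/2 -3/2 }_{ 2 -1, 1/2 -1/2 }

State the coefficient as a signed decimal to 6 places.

+√(4/5) ≈ +0.894427

j₁+j₂−J=0  J+j₁−j₂=4  J−j₁+j₂=1  j₁+j₂+J+1=6
(j₁±m₁, j₂±m₂, J±M) = (1,3,0,1,1,4)
P² = 144/5
sum k=0..0:
  [0] +1/6 = 1/6
S = 1/6
C² = P²·S² = 4/5 ; C = +0.894427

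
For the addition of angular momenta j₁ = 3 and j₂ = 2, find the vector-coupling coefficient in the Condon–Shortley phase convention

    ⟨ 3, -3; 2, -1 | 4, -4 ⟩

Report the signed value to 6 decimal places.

√[9·1!5!3!/10! · 0!6!1!3!0!8!] = √(311040)
  +(−1)^1/∏(1,0,5,0,0,3)! = -1/720  (running -1/720)
⟨..|..⟩ = √(311040)·(-1/720) = -0.774597

−√(3/5) = -0.774597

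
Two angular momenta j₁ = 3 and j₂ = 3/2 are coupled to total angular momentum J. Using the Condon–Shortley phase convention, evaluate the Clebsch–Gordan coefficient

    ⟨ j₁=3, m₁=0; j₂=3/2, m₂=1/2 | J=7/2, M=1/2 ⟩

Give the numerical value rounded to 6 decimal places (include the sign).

j₁+j₂−J=1  J+j₁−j₂=5  J−j₁+j₂=2  j₁+j₂+J+1=9
(j₁±m₁, j₂±m₂, J±M) = (3,3,2,1,4,3)
P² = 384/7
sum k=0..1:
  [0] +1/24 = 1/24
  [1] −1/12 = -1/12
S = -1/24
C² = P²·S² = 2/21 ; C = -0.308607

−√(2/21) ≈ -0.308607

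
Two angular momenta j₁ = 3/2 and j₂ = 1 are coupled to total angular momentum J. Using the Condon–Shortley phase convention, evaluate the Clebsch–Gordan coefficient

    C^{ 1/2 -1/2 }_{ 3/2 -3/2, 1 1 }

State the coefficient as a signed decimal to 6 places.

√[2·2!1!0!/4! · 0!3!2!0!0!1!] = √(2)
  +(−1)^2/∏(2,0,1,0,0,0)! = 1/2  (running 1/2)
⟨..|..⟩ = √(2)·(1/2) = +0.707107

+0.707107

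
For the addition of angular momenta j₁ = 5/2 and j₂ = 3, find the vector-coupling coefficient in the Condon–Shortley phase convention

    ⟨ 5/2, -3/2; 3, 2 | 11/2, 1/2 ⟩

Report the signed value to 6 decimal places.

+√(5/77) = +0.254824

√[12·0!5!6!/12! · 1!4!5!1!6!5!] = √(41472000/77)
  +(−1)^0/∏(0,0,4,5,1,1)! = 1/2880  (running 1/2880)
⟨..|..⟩ = √(41472000/77)·(1/2880) = +0.254824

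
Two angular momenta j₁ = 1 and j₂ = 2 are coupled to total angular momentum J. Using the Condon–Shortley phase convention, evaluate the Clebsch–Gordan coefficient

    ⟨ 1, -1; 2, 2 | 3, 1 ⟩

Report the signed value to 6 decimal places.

√[7·0!2!4!/7! · 0!2!4!0!4!2!] = √(768/5)
  +(−1)^0/∏(0,0,2,4,0,0)! = 1/48  (running 1/48)
⟨..|..⟩ = √(768/5)·(1/48) = +0.258199

+0.258199  (= +√(1/15))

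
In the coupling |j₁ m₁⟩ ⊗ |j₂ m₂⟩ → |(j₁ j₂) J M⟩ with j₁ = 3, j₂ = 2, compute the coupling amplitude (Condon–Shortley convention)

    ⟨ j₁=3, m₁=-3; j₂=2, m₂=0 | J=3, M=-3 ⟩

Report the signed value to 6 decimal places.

triangle: 2!·4!·2!/9! = 96/362880
(j±m)!: 0!·6!·2!·2!·0!·6! = 2073600
prefactor² = (2J+1)·Δ·N² = 3840
  k=2: +1/(2!·0!·4!·0!·0!·2!) = 1/96
Σ = 1/96  ⇒  CG² = 3840·1/96² = 5/12
CG = +√(5/12) = +0.645497

+√(5/12) ≈ +0.645497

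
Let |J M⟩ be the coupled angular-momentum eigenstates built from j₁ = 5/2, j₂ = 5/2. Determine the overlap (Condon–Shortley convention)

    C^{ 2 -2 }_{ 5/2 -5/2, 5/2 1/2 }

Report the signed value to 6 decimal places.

j₁+j₂−J=3  J+j₁−j₂=2  J−j₁+j₂=2  j₁+j₂+J+1=8
(j₁±m₁, j₂±m₂, J±M) = (0,5,3,2,0,4)
P² = 720/7
sum k=3..3:
  [3] −1/24 = -1/24
S = -1/24
C² = P²·S² = 5/28 ; C = -0.422577

-0.422577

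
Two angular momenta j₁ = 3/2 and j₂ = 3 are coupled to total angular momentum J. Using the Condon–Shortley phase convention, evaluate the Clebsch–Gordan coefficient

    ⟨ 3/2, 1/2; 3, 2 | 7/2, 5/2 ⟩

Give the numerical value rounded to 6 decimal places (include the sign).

−√(1/7) ≈ -0.377964

triangle: 1!*2!*5!/9! = 240/362880
(j±m)!: 2!*1!*5!*1!*6!*1! = 172800
prefactor² = (2J+1)*Δ*N² = 6400/7
  k=0: +1/(0!*1!*1!*5!*1!*0!) = 1/120
  k=1: −1/(1!*0!*0!*4!*2!*1!) = -1/48
Σ = -1/80  ⇒  CG² = 6400/7*(-1/80)² = 1/7
CG = −√(1/7) = -0.377964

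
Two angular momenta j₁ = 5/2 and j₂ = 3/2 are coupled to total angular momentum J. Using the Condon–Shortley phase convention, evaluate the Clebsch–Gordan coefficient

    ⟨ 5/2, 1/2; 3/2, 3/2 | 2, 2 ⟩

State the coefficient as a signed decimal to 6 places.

+0.377964

√[5·2!3!1!/7! · 3!2!3!0!4!0!] = √(144/7)
  +(−1)^2/∏(2,0,0,1,3,0)! = 1/12  (running 1/12)
⟨..|..⟩ = √(144/7)·(1/12) = +0.377964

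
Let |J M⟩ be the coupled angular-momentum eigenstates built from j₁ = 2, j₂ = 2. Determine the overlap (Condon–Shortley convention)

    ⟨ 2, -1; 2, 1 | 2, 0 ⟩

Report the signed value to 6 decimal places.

triangle: 2!×2!×2!/7! = 8/5040
(j±m)!: 1!×3!×3!×1!×2!×2! = 144
prefactor² = (2J+1)×Δ×N² = 8/7
  k=1: −1/(1!×1!×2!×2!×0!×0!) = -1/4
  k=2: +1/(2!×0!×1!×1!×1!×1!) = 1/2
Σ = 1/4  ⇒  CG² = 8/7×1/4² = 1/14
CG = +√(1/14) = +0.267261

+0.267261  (= +√(1/14))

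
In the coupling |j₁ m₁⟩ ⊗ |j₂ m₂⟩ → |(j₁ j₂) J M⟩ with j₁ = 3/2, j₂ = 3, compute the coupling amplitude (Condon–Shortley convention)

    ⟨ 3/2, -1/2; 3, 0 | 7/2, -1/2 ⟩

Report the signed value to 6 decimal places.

-0.308607  (= −√(2/21))

j₁+j₂−J=1  J+j₁−j₂=2  J−j₁+j₂=5  j₁+j₂+J+1=9
(j₁±m₁, j₂±m₂, J±M) = (1,2,3,3,3,4)
P² = 384/7
sum k=0..1:
  [0] +1/24 = 1/24
  [1] −1/12 = -1/12
S = -1/24
C² = P²·S² = 2/21 ; C = -0.308607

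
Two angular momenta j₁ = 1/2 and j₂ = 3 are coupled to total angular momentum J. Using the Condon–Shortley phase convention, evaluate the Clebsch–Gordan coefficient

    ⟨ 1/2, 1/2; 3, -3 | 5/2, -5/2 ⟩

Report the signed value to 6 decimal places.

j₁+j₂−J=1  J+j₁−j₂=0  J−j₁+j₂=5  j₁+j₂+J+1=7
(j₁±m₁, j₂±m₂, J±M) = (1,0,0,6,0,5)
P² = 86400/7
sum k=0..0:
  [0] +1/120 = 1/120
S = 1/120
C² = P²·S² = 6/7 ; C = +0.925820

+0.925820  (= +√(6/7))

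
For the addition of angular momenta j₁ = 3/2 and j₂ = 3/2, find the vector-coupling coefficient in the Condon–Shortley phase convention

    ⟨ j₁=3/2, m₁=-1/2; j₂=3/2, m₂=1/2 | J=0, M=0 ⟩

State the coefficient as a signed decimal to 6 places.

+√(1/4) ≈ +0.500000

√[1·3!0!0!/4! · 1!2!2!1!0!0!] = √(1)
  +(−1)^2/∏(2,1,0,0,0,0)! = 1/2  (running 1/2)
⟨..|..⟩ = √(1)·(1/2) = +0.500000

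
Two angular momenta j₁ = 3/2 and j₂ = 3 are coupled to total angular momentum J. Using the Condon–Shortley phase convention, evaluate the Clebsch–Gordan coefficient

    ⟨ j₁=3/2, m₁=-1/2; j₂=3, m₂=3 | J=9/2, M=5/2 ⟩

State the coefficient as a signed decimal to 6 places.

+√(1/12) = +0.288675

√[10·0!3!6!/10! · 1!2!6!0!7!2!] = √(172800)
  +(−1)^0/∏(0,0,2,6,1,0)! = 1/1440  (running 1/1440)
⟨..|..⟩ = √(172800)·(1/1440) = +0.288675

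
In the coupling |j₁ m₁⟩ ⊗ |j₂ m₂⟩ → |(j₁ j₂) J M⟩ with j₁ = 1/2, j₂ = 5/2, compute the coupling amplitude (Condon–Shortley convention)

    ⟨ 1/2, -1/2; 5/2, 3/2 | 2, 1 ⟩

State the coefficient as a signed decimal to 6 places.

−√(2/3) ≈ -0.816497

j₁+j₂−J=1  J+j₁−j₂=0  J−j₁+j₂=4  j₁+j₂+J+1=6
(j₁±m₁, j₂±m₂, J±M) = (0,1,4,1,3,1)
P² = 24
sum k=1..1:
  [1] −1/6 = -1/6
S = -1/6
C² = P²·S² = 2/3 ; C = -0.816497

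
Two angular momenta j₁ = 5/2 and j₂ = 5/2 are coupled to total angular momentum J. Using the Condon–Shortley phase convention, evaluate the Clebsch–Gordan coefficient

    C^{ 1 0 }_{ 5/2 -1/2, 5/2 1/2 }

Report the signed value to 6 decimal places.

triangle: 4!×1!×1!/7! = 24/5040
(j±m)!: 2!×3!×3!×2!×1!×1! = 144
prefactor² = (2J+1)×Δ×N² = 72/35
  k=2: +1/(2!×2!×1!×1!×0!×0!) = 1/4
  k=3: −1/(3!×1!×0!×0!×1!×1!) = -1/6
Σ = 1/12  ⇒  CG² = 72/35×1/12² = 1/70
CG = +√(1/70) = +0.119523

+0.119523  (= +√(1/70))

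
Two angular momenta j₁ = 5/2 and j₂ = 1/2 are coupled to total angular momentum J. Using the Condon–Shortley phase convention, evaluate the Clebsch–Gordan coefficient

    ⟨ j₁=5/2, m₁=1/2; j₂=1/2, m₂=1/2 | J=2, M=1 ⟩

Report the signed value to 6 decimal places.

√[5·1!4!0!/6! · 3!2!1!0!3!1!] = √(12)
  +(−1)^1/∏(1,0,1,0,3,0)! = -1/6  (running -1/6)
⟨..|..⟩ = √(12)·(-1/6) = -0.577350

-0.577350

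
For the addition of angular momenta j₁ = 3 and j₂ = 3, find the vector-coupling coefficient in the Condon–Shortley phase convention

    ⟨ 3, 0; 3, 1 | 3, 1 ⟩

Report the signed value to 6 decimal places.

+0.408248  (= +√(1/6))

triangle: 3!×3!×3!/10! = 216/3628800
(j±m)!: 3!×3!×4!×2!×4!×2! = 82944
prefactor² = (2J+1)×Δ×N² = 864/25
  k=1: −1/(1!×2!×2!×3!×1!×0!) = -1/24
  k=2: +1/(2!×1!×1!×2!×2!×1!) = 1/8
  k=3: −1/(3!×0!×0!×1!×3!×2!) = -1/72
Σ = 5/72  ⇒  CG² = 864/25×5/72² = 1/6
CG = +√(1/6) = +0.408248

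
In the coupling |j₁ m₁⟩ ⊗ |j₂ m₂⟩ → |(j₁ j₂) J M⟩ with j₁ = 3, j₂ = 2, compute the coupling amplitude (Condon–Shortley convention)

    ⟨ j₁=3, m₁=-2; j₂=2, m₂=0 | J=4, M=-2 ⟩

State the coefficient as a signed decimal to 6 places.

-0.585540  (= −√(12/35))

√[9·1!5!3!/10! · 1!5!2!2!2!6!] = √(8640/7)
  +(−1)^0/∏(0,1,5,2,0,1)! = 1/240  (running 1/240)
  +(−1)^1/∏(1,0,4,1,1,2)! = -1/48  (running -1/60)
⟨..|..⟩ = √(8640/7)·(-1/60) = -0.585540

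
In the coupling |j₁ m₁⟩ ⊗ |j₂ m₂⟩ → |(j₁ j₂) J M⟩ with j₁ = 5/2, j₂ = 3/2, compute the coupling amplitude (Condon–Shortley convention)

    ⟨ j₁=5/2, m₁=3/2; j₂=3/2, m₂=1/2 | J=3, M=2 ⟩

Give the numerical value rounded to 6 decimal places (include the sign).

+√(1/12) = +0.288675

√[7·1!4!2!/8! · 4!1!2!1!5!1!] = √(48)
  +(−1)^0/∏(0,1,1,2,3,0)! = 1/12  (running 1/12)
  +(−1)^1/∏(1,0,0,1,4,1)! = -1/24  (running 1/24)
⟨..|..⟩ = √(48)·(1/24) = +0.288675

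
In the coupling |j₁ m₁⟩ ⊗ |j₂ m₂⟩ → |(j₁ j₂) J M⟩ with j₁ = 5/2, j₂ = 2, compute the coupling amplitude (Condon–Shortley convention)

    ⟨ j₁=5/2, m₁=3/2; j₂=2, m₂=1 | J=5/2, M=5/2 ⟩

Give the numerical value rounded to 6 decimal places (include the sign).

-0.654654  (= −√(3/7))

j₁+j₂−J=2  J+j₁−j₂=3  J−j₁+j₂=2  j₁+j₂+J+1=8
(j₁±m₁, j₂±m₂, J±M) = (4,1,3,1,5,0)
P² = 432/7
sum k=1..1:
  [1] −1/12 = -1/12
S = -1/12
C² = P²·S² = 3/7 ; C = -0.654654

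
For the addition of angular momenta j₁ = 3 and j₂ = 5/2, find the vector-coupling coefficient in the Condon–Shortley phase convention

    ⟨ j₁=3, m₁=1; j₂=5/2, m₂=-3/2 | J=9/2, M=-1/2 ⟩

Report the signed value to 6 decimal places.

j₁+j₂−J=1  J+j₁−j₂=5  J−j₁+j₂=4  j₁+j₂+J+1=11
(j₁±m₁, j₂±m₂, J±M) = (4,2,1,4,4,5)
P² = 184320/77
sum k=0..1:
  [0] +1/72 = 1/72
  [1] −1/576 = -1/576
S = 7/576
C² = P²·S² = 35/99 ; C = +0.594588

+√(35/99) ≈ +0.594588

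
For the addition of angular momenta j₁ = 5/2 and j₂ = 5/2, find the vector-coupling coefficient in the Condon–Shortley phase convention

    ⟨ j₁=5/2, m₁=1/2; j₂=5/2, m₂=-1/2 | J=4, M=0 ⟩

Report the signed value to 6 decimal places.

√[9·1!4!4!/10! · 3!2!2!3!4!4!] = √(20736/175)
  +(−1)^0/∏(0,1,2,2,2,2)! = 1/16  (running 1/16)
  +(−1)^1/∏(1,0,1,1,3,3)! = -1/36  (running 5/144)
⟨..|..⟩ = √(20736/175)·(5/144) = +0.377964

+√(1/7) ≈ +0.377964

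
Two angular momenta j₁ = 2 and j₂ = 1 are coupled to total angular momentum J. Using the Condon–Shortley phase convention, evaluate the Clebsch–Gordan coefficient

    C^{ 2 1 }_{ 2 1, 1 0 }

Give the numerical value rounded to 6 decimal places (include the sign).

√[5·1!3!1!/6! · 3!1!1!1!3!1!] = √(3/2)
  +(−1)^0/∏(0,1,1,1,2,0)! = 1/2  (running 1/2)
  +(−1)^1/∏(1,0,0,0,3,1)! = -1/6  (running 1/3)
⟨..|..⟩ = √(3/2)·(1/3) = +0.408248

+0.408248  (= +√(1/6))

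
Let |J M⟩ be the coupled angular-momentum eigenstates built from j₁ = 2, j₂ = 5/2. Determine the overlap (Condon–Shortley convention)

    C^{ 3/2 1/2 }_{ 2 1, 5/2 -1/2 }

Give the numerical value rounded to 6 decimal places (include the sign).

√[4·3!1!2!/7! · 3!1!2!3!2!1!] = √(48/35)
  +(−1)^0/∏(0,3,1,2,0,0)! = 1/12  (running 1/12)
  +(−1)^1/∏(1,2,0,1,1,1)! = -1/2  (running -5/12)
⟨..|..⟩ = √(48/35)·(-5/12) = -0.487950

-0.487950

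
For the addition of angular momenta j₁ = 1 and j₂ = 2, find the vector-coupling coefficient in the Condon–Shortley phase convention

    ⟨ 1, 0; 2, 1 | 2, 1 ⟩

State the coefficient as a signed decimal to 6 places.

-0.408248  (= −√(1/6))

triangle: 1!×1!×3!/6! = 6/720
(j±m)!: 1!×1!×3!×1!×3!×1! = 36
prefactor² = (2J+1)×Δ×N² = 3/2
  k=0: +1/(0!×1!×1!×3!×0!×0!) = 1/6
  k=1: −1/(1!×0!×0!×2!×1!×1!) = -1/2
Σ = -1/3  ⇒  CG² = 3/2×(-1/3)² = 1/6
CG = −√(1/6) = -0.408248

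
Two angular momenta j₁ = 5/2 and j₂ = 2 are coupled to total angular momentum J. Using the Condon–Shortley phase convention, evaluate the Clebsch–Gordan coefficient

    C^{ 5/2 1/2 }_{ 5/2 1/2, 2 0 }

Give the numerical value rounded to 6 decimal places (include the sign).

triangle: 2!×3!×2!/8! = 24/40320
(j±m)!: 3!×2!×2!×2!×3!×2! = 576
prefactor² = (2J+1)×Δ×N² = 72/35
  k=0: +1/(0!×2!×2!×2!×1!×0!) = 1/8
  k=1: −1/(1!×1!×1!×1!×2!×1!) = -1/2
  k=2: +1/(2!×0!×0!×0!×3!×2!) = 1/24
Σ = -1/3  ⇒  CG² = 72/35×(-1/3)² = 8/35
CG = −√(8/35) = -0.478091

-0.478091  (= −√(8/35))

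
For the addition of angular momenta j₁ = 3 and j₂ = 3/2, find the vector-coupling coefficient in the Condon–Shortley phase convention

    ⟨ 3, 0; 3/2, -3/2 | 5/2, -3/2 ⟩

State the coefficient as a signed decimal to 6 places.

√[6·2!4!1!/8! · 3!3!0!3!1!4!] = √(1296/35)
  +(−1)^0/∏(0,2,3,0,1,1)! = 1/12  (running 1/12)
⟨..|..⟩ = √(1296/35)·(1/12) = +0.507093

+√(9/35) = +0.507093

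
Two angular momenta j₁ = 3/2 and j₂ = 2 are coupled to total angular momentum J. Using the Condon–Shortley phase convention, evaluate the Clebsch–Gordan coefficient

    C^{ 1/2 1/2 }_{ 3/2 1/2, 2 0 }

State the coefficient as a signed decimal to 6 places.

√[2·3!0!1!/5! · 2!1!2!2!1!0!] = √(4/5)
  +(−1)^1/∏(1,2,0,1,0,0)! = -1/2  (running -1/2)
⟨..|..⟩ = √(4/5)·(-1/2) = -0.447214

−√(1/5) ≈ -0.447214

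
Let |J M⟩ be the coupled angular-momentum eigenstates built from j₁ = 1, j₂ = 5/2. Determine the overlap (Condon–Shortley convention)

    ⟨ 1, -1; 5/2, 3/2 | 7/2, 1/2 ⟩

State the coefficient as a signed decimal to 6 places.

+0.377964  (= +√(1/7))

j₁+j₂−J=0  J+j₁−j₂=2  J−j₁+j₂=5  j₁+j₂+J+1=8
(j₁±m₁, j₂±m₂, J±M) = (0,2,4,1,4,3)
P² = 2304/7
sum k=0..0:
  [0] +1/48 = 1/48
S = 1/48
C² = P²·S² = 1/7 ; C = +0.377964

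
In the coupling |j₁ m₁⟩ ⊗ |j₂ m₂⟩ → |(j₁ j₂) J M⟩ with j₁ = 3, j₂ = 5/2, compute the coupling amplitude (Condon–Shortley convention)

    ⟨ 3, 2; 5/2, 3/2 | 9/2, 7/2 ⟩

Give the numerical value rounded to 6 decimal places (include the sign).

j₁+j₂−J=1  J+j₁−j₂=5  J−j₁+j₂=4  j₁+j₂+J+1=11
(j₁±m₁, j₂±m₂, J±M) = (5,1,4,1,8,1)
P² = 921600/11
sum k=0..1:
  [0] +1/576 = 1/576
  [1] −1/720 = -1/720
S = 1/2880
C² = P²·S² = 1/99 ; C = +0.100504

+0.100504  (= +√(1/99))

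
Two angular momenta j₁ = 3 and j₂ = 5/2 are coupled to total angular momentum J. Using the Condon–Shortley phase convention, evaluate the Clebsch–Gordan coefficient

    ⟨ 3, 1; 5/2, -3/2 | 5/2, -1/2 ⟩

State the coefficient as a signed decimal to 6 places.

-0.169031

√[6·3!3!2!/9! · 4!2!1!4!2!3!] = √(576/35)
  +(−1)^0/∏(0,3,2,1,1,1)! = 1/12  (running 1/12)
  +(−1)^1/∏(1,2,1,0,2,2)! = -1/8  (running -1/24)
⟨..|..⟩ = √(576/35)·(-1/24) = -0.169031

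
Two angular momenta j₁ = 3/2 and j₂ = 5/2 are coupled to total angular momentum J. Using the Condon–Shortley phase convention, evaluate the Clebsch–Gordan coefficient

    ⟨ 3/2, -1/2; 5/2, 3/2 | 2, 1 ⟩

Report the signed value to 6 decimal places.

+√(1/42) ≈ +0.154303

j₁+j₂−J=2  J+j₁−j₂=1  J−j₁+j₂=3  j₁+j₂+J+1=7
(j₁±m₁, j₂±m₂, J±M) = (1,2,4,1,3,1)
P² = 24/7
sum k=1..2:
  [1] −1/6 = -1/6
  [2] +1/4 = 1/4
S = 1/12
C² = P²·S² = 1/42 ; C = +0.154303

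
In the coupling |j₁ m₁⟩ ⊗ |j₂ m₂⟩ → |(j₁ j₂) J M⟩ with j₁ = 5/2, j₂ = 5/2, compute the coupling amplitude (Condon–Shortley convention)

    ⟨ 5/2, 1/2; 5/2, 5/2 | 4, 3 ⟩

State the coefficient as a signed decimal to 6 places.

√[9·1!4!4!/10! · 3!2!5!0!7!1!] = √(10368)
  +(−1)^1/∏(1,0,1,4,3,0)! = -1/144  (running -1/144)
⟨..|..⟩ = √(10368)·(-1/144) = -0.707107

-0.707107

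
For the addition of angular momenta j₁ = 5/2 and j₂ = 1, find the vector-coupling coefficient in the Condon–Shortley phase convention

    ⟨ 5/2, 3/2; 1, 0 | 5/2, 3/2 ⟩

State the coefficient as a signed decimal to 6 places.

+0.507093  (= +√(9/35))

j₁+j₂−J=1  J+j₁−j₂=4  J−j₁+j₂=1  j₁+j₂+J+1=7
(j₁±m₁, j₂±m₂, J±M) = (4,1,1,1,4,1)
P² = 576/35
sum k=0..1:
  [0] +1/6 = 1/6
  [1] −1/24 = -1/24
S = 1/8
C² = P²·S² = 9/35 ; C = +0.507093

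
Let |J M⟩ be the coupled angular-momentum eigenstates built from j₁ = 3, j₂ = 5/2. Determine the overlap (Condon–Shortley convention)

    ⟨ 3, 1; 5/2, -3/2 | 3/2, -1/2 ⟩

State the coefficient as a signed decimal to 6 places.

j₁+j₂−J=4  J+j₁−j₂=2  J−j₁+j₂=1  j₁+j₂+J+1=8
(j₁±m₁, j₂±m₂, J±M) = (4,2,1,4,1,2)
P² = 384/35
sum k=0..1:
  [0] +1/48 = 1/48
  [1] −1/6 = -1/6
S = -7/48
C² = P²·S² = 7/30 ; C = -0.483046

−√(7/30) = -0.483046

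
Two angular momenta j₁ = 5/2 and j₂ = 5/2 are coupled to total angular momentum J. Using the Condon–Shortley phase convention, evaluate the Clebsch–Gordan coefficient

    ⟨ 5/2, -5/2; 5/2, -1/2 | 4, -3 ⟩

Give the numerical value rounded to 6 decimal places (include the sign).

√[9·1!4!4!/10! · 0!5!2!3!1!7!] = √(10368)
  +(−1)^1/∏(1,0,4,1,0,3)! = -1/144  (running -1/144)
⟨..|..⟩ = √(10368)·(-1/144) = -0.707107

-0.707107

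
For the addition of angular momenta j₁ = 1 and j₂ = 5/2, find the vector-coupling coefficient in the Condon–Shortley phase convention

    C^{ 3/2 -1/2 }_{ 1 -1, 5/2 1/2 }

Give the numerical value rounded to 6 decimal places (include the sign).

+√(1/5) = +0.447214

√[4·2!0!3!/6! · 0!2!3!2!1!2!] = √(16/5)
  +(−1)^2/∏(2,0,0,1,0,2)! = 1/4  (running 1/4)
⟨..|..⟩ = √(16/5)·(1/4) = +0.447214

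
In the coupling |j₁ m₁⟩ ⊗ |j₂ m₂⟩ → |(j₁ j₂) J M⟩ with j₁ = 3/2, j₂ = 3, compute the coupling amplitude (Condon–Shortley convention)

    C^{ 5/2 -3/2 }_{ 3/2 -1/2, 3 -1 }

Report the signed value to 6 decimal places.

√[6·2!1!4!/8! · 1!2!2!4!1!4!] = √(576/35)
  +(−1)^1/∏(1,1,1,1,0,3)! = -1/6  (running -1/6)
  +(−1)^2/∏(2,0,0,0,1,4)! = 1/48  (running -7/48)
⟨..|..⟩ = √(576/35)·(-7/48) = -0.591608

−√(7/20) ≈ -0.591608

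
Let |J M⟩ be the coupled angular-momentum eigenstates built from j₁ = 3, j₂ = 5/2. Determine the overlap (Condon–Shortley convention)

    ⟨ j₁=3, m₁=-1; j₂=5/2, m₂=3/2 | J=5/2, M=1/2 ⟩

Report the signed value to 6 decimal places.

+√(1/35) ≈ +0.169031

triangle: 3!×3!×2!/9! = 72/362880
(j±m)!: 2!×4!×4!×1!×3!×2! = 13824
prefactor² = (2J+1)×Δ×N² = 576/35
  k=2: +1/(2!×1!×2!×2!×1!×0!) = 1/8
  k=3: −1/(3!×0!×1!×1!×2!×1!) = -1/12
Σ = 1/24  ⇒  CG² = 576/35×1/24² = 1/35
CG = +√(1/35) = +0.169031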